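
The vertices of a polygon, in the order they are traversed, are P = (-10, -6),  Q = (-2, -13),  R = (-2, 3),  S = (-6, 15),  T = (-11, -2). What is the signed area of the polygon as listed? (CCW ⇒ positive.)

148.5

Cross-terms: 118, -32, -12, 177, 46  ⇒  Σ = 297
Signed area = Σ/2 = 148.5 (positive ⇒ counter-clockwise traversal).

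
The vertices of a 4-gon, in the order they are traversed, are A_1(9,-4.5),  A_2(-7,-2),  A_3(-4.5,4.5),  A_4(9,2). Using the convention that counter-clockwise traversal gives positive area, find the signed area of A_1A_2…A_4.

Σ = (-49.5) + (-40.5) + (-49.5) + (-58.5) = -198
Signed area = Σ/2 = -99 (negative ⇒ clockwise traversal).

-99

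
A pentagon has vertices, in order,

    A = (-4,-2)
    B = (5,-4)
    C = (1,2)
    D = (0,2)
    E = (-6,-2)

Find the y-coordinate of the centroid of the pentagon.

Apply the surveyor's formula. First the cross-terms c_i = x_i·y_{i+1} − x_{i+1}·y_i:
  26, 14, 2, 12, 4  ⇒  2A = 58, A = 29.
Then Σ (y_i + y_{i+1})·c_i = -192, so ȳ = -192 / (6·29) = -32/29.

-32/29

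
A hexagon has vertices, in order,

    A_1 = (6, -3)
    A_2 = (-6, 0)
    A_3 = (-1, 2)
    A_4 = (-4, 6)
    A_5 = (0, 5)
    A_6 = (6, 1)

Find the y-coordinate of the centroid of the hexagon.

1

Apply Gauss's area formula. First the cross-terms c_i = x_i·y_{i+1} − x_{i+1}·y_i:
  -18, -12, 2, -20, -30, -24  ⇒  2A = -102, A = -51.
Then Σ (y_i + y_{i+1})·c_i = -306, so ȳ = -306 / (6·(-51)) = 1.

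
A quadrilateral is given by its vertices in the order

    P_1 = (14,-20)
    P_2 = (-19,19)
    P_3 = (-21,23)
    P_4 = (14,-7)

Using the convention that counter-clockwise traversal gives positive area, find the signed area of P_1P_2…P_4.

-254.5

Cross-terms: -114, -38, -175, -182  ⇒  Σ = -509
Signed area = Σ/2 = -254.5 (negative ⇒ clockwise traversal).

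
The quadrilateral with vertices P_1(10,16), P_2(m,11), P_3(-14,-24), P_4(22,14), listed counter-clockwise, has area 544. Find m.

-7

Write out the shoelace sum; only the two edges meeting at P_2 involve m:
2·Area = [(10·11 − m·16) + (m·(-24) − (-14)·11)] + 544
       = -40·m + 808 = 1088
⇒ m = -7.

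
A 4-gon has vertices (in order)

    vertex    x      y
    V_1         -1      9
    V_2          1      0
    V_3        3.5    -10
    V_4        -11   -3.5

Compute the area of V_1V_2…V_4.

121.875

Apply the shoelace formula: 2A = Σ (x_i·y_{i+1} − x_{i+1}·y_i), indices taken mod 4.
V_1→V_2: (-1)(0) − (1)(9) = -9
V_2→V_3: (1)(-10) − (3.5)(0) = -10
V_3→V_4: (3.5)(-3.5) − (-11)(-10) = -122.25
V_4→V_1: (-11)(9) − (-1)(-3.5) = -102.5
Σ = -243.75
Area = |Σ|/2 = 121.875.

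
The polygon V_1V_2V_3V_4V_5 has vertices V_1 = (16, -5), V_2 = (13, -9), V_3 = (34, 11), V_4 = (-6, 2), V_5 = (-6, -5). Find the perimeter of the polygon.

104

|V_1V_2| = √((-3)² + (-4)²) = √25 = 5
|V_2V_3| = √((21)² + (20)²) = √841 = 29
|V_3V_4| = √((-40)² + (-9)²) = √1681 = 41
|V_4V_5| = √((0)² + (-7)²) = √49 = 7
|V_5V_1| = √((22)² + (0)²) = √484 = 22
Perimeter = 5 + 29 + 41 + 7 + 22 = 104.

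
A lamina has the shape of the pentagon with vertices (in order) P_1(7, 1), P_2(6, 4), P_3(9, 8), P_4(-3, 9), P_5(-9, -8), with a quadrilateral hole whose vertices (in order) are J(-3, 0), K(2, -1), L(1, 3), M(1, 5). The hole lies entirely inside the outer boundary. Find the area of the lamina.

Outer boundary:
Σ = (22) + (12) + (105) + (105) + (47) = 291
Area = |Σ|/2 = 145.5.
Hole:
Apply the surveyor's formula: 2A = Σ (x_i·y_{i+1} − x_{i+1}·y_i), indices taken mod 4.
J→K: (-3)(-1) − (2)(0) = 3
K→L: (2)(3) − (1)(-1) = 7
L→M: (1)(5) − (1)(3) = 2
M→J: (1)(0) − (-3)(5) = 15
Σ = 27
Area = |Σ|/2 = 13.5.
Net area = 145.5 − 13.5 = 132.

132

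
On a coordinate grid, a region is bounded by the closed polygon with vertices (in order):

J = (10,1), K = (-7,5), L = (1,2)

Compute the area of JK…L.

9.5

Σ = (57) + (-19) + (-19) = 19
Area = |Σ|/2 = 9.5.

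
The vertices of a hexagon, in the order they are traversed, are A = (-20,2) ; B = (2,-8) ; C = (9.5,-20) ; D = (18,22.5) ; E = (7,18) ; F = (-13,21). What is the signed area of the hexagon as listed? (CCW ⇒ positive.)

853.625

Σ = (156) + (36) + (573.75) + (166.5) + (381) + (394) = 1707.25
Signed area = Σ/2 = 853.625 (positive ⇒ counter-clockwise traversal).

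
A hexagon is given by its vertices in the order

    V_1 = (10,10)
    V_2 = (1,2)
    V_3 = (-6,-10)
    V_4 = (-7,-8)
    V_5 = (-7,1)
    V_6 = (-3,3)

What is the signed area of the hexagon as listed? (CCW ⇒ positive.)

Apply Gauss's area formula: 2A = Σ (x_i·y_{i+1} − x_{i+1}·y_i), indices taken mod 6.
V_1→V_2: (10)(2) − (1)(10) = 10
V_2→V_3: (1)(-10) − (-6)(2) = 2
V_3→V_4: (-6)(-8) − (-7)(-10) = -22
V_4→V_5: (-7)(1) − (-7)(-8) = -63
V_5→V_6: (-7)(3) − (-3)(1) = -18
V_6→V_1: (-3)(10) − (10)(3) = -60
Σ = -151
Signed area = Σ/2 = -75.5 (negative ⇒ clockwise traversal).

-75.5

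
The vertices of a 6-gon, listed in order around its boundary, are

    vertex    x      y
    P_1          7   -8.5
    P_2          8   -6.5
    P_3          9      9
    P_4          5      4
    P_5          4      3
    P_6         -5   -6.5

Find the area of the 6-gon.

110

Apply the shoelace formula: 2A = Σ (x_i·y_{i+1} − x_{i+1}·y_i), indices taken mod 6.
Cross-terms: 22.5, 130.5, -9, -1, -11, 88  ⇒  Σ = 220
Area = |Σ|/2 = 110.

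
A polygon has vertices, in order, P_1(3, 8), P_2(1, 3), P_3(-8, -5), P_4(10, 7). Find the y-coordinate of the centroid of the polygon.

282/73

Apply the surveyor's formula. First the cross-terms c_i = x_i·y_{i+1} − x_{i+1}·y_i:
  1, 19, -6, 59  ⇒  2A = 73, A = 36.5.
Then Σ (y_i + y_{i+1})·c_i = 846, so ȳ = 846 / (6·36.5) = 282/73.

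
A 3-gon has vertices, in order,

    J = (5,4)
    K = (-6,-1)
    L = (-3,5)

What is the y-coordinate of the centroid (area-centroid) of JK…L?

Apply Gauss's area formula. First the cross-terms c_i = x_i·y_{i+1} − x_{i+1}·y_i:
  19, -33, -37  ⇒  2A = -51, A = -25.5.
Then Σ (y_i + y_{i+1})·c_i = -408, so ȳ = -408 / (6·(-25.5)) = 8/3.

8/3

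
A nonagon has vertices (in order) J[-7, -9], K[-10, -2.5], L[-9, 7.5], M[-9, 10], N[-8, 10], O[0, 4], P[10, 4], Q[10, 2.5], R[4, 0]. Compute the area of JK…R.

167.75

J→K: (-7)(-2.5) − (-10)(-9) = -72.5
K→L: (-10)(7.5) − (-9)(-2.5) = -97.5
L→M: (-9)(10) − (-9)(7.5) = -22.5
M→N: (-9)(10) − (-8)(10) = -10
N→O: (-8)(4) − (0)(10) = -32
O→P: (0)(4) − (10)(4) = -40
P→Q: (10)(2.5) − (10)(4) = -15
Q→R: (10)(0) − (4)(2.5) = -10
R→J: (4)(-9) − (-7)(0) = -36
Σ = -335.5
Area = |Σ|/2 = 167.75.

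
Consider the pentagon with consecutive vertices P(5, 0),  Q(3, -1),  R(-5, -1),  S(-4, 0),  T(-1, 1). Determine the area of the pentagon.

13

Apply Gauss's area formula: 2A = Σ (x_i·y_{i+1} − x_{i+1}·y_i), indices taken mod 5.
Σ = (-5) + (-8) + (-4) + (-4) + (-5) = -26
Area = |Σ|/2 = 13.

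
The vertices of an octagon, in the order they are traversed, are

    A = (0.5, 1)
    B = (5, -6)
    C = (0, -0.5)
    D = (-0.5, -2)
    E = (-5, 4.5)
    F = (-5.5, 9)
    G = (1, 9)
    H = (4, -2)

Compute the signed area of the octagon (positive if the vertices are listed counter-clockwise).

Cross-terms: -8, -2.5, -0.25, -12.25, -20.25, -58.5, -38, 5  ⇒  Σ = -134.75
Signed area = Σ/2 = -67.375 (negative ⇒ clockwise traversal).

-67.375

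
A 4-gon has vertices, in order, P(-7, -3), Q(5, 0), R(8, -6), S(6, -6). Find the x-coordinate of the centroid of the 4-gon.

176/87

Apply the shoelace formula. First the cross-terms c_i = x_i·y_{i+1} − x_{i+1}·y_i:
  15, -30, -12, -60  ⇒  2A = -87, A = -43.5.
Then Σ (x_i + x_{i+1})·c_i = -528, so x̄ = -528 / (6·(-43.5)) = 176/87.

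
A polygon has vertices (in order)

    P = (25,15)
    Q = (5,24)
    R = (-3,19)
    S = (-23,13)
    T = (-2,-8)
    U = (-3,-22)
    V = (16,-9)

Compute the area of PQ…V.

1082

Σ = (525) + (167) + (398) + (210) + (20) + (379) + (465) = 2164
Area = |Σ|/2 = 1082.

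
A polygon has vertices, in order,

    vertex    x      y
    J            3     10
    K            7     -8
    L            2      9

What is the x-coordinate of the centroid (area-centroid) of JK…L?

Apply the surveyor's formula. First the cross-terms c_i = x_i·y_{i+1} − x_{i+1}·y_i:
  -94, 79, -7  ⇒  2A = -22, A = -11.
Then Σ (x_i + x_{i+1})·c_i = -264, so x̄ = -264 / (6·(-11)) = 4.

4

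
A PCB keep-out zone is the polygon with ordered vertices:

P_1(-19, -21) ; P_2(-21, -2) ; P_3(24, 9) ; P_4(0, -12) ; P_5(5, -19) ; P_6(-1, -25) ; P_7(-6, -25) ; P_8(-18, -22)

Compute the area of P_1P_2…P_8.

699.5

Apply the shoelace (surveyor's) formula: 2A = Σ (x_i·y_{i+1} − x_{i+1}·y_i), indices taken mod 8.
Σ = (-403) + (-141) + (-288) + (60) + (-144) + (-125) + (-318) + (-40) = -1399
Area = |Σ|/2 = 699.5.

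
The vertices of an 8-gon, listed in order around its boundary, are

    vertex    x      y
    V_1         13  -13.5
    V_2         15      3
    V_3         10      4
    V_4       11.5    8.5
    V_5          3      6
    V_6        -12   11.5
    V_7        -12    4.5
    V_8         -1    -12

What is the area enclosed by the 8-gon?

Apply the surveyor's formula: 2A = Σ (x_i·y_{i+1} − x_{i+1}·y_i), indices taken mod 8.
Cross-terms: 241.5, 30, 39, 43.5, 106.5, 84, 148.5, 169.5  ⇒  Σ = 862.5
Area = |Σ|/2 = 431.25.

431.25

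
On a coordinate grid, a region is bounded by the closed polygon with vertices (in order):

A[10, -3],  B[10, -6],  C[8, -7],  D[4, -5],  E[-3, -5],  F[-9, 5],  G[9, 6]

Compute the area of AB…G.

172.5

Apply the shoelace (surveyor's) formula: 2A = Σ (x_i·y_{i+1} − x_{i+1}·y_i), indices taken mod 7.
Cross-terms: -30, -22, -12, -35, -60, -99, -87  ⇒  Σ = -345
Area = |Σ|/2 = 172.5.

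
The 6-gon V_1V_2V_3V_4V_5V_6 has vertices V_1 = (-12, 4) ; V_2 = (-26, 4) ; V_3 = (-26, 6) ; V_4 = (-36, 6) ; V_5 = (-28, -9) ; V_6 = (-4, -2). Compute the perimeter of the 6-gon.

78

|V_1V_2| = √((-14)² + (0)²) = √196 = 14
|V_2V_3| = √((0)² + (2)²) = √4 = 2
|V_3V_4| = √((-10)² + (0)²) = √100 = 10
|V_4V_5| = √((8)² + (-15)²) = √289 = 17
|V_5V_6| = √((24)² + (7)²) = √625 = 25
|V_6V_1| = √((-8)² + (6)²) = √100 = 10
Perimeter = 14 + 2 + 10 + 17 + 25 + 10 = 78.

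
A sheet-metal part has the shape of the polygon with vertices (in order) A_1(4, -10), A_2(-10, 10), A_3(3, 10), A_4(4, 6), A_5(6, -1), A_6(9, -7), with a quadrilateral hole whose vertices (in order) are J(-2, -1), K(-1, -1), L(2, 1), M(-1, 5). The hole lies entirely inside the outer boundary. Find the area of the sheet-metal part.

161.5

Outer boundary:
Σ = (-60) + (-130) + (-22) + (-40) + (-33) + (-62) = -347
Area = |Σ|/2 = 173.5.
Hole:
Apply the shoelace formula: 2A = Σ (x_i·y_{i+1} − x_{i+1}·y_i), indices taken mod 4.
J→K: (-2)(-1) − (-1)(-1) = 1
K→L: (-1)(1) − (2)(-1) = 1
L→M: (2)(5) − (-1)(1) = 11
M→J: (-1)(-1) − (-2)(5) = 11
Σ = 24
Area = |Σ|/2 = 12.
Net area = 173.5 − 12 = 161.5.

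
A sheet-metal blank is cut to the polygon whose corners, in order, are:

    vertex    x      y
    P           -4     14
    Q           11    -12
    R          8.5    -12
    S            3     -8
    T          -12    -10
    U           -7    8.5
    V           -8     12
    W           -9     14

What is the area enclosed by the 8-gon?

278

Apply the shoelace formula: 2A = Σ (x_i·y_{i+1} − x_{i+1}·y_i), indices taken mod 8.
Σ = (-106) + (-30) + (-32) + (-126) + (-172) + (-16) + (-4) + (-70) = -556
Area = |Σ|/2 = 278.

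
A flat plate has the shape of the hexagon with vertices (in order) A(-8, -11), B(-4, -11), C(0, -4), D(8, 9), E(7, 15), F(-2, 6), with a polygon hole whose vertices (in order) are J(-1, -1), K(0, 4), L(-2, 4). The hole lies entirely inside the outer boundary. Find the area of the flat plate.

Outer boundary:
Apply Gauss's area formula: 2A = Σ (x_i·y_{i+1} − x_{i+1}·y_i), indices taken mod 6.
Cross-terms: 44, 16, 32, 57, 72, 70  ⇒  Σ = 291
Area = |Σ|/2 = 145.5.
Hole:
Apply the shoelace formula: 2A = Σ (x_i·y_{i+1} − x_{i+1}·y_i), indices taken mod 3.
Cross-terms: -4, 8, 6  ⇒  Σ = 10
Area = |Σ|/2 = 5.
Net area = 145.5 − 5 = 140.5.

140.5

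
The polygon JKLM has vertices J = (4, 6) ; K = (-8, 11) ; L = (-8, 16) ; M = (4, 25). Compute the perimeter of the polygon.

52

|JK| = √((-12)² + (5)²) = √169 = 13
|KL| = √((0)² + (5)²) = √25 = 5
|LM| = √((12)² + (9)²) = √225 = 15
|MJ| = √((0)² + (-19)²) = √361 = 19
Perimeter = 13 + 5 + 15 + 19 = 52.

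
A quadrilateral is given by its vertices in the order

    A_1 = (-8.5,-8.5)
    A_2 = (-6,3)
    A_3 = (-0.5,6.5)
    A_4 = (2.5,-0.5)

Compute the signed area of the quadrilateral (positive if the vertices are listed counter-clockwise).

Apply the surveyor's formula: 2A = Σ (x_i·y_{i+1} − x_{i+1}·y_i), indices taken mod 4.
Cross-terms: -76.5, -37.5, -16, -25.5  ⇒  Σ = -155.5
Signed area = Σ/2 = -77.75 (negative ⇒ clockwise traversal).

-77.75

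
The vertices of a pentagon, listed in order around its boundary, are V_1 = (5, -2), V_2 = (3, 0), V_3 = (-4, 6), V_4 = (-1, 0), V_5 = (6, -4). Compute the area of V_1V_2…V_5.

21

Σ = (6) + (18) + (6) + (4) + (8) = 42
Area = |Σ|/2 = 21.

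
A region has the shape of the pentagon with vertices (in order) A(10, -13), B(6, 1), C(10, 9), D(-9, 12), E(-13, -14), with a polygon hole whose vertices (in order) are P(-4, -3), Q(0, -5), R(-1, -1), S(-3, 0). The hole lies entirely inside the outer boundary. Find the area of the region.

Outer boundary:
Σ = (88) + (44) + (201) + (282) + (309) = 924
Area = |Σ|/2 = 462.
Hole:
Apply Gauss's area formula: 2A = Σ (x_i·y_{i+1} − x_{i+1}·y_i), indices taken mod 4.
Cross-terms: 20, -5, -3, 9  ⇒  Σ = 21
Area = |Σ|/2 = 10.5.
Net area = 462 − 10.5 = 451.5.

451.5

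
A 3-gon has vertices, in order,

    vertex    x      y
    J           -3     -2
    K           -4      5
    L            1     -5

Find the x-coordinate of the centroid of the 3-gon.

-2

Apply the surveyor's formula. First the cross-terms c_i = x_i·y_{i+1} − x_{i+1}·y_i:
  -23, 15, -17  ⇒  2A = -25, A = -12.5.
Then Σ (x_i + x_{i+1})·c_i = 150, so x̄ = 150 / (6·(-12.5)) = -2.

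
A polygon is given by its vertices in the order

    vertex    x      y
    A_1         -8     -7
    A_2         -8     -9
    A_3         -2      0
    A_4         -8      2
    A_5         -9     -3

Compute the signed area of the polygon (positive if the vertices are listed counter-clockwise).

37.5

Apply the surveyor's formula: 2A = Σ (x_i·y_{i+1} − x_{i+1}·y_i), indices taken mod 5.
Σ = (16) + (-18) + (-4) + (42) + (39) = 75
Signed area = Σ/2 = 37.5 (positive ⇒ counter-clockwise traversal).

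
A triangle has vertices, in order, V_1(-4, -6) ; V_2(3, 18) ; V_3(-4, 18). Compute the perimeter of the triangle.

56

|V_1V_2| = √((7)² + (24)²) = √625 = 25
|V_2V_3| = √((-7)² + (0)²) = √49 = 7
|V_3V_1| = √((0)² + (-24)²) = √576 = 24
Perimeter = 25 + 7 + 24 = 56.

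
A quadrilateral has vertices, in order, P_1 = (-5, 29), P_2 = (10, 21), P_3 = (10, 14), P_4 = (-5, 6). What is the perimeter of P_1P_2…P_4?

|P_1P_2| = √((15)² + (-8)²) = √289 = 17
|P_2P_3| = √((0)² + (-7)²) = √49 = 7
|P_3P_4| = √((-15)² + (-8)²) = √289 = 17
|P_4P_1| = √((0)² + (23)²) = √529 = 23
Perimeter = 17 + 7 + 17 + 23 = 64.

64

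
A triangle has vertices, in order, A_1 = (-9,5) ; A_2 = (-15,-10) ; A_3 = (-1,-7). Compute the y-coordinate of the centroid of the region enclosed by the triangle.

Apply the surveyor's formula. First the cross-terms c_i = x_i·y_{i+1} − x_{i+1}·y_i:
  165, 95, -68  ⇒  2A = 192, A = 96.
Then Σ (y_i + y_{i+1})·c_i = -2304, so ȳ = -2304 / (6·96) = -4.

-4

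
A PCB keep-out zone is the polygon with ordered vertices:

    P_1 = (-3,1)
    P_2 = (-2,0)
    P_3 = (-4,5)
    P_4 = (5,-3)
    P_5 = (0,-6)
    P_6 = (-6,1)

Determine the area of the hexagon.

Apply the surveyor's formula: 2A = Σ (x_i·y_{i+1} − x_{i+1}·y_i), indices taken mod 6.
P_1→P_2: (-3)(0) − (-2)(1) = 2
P_2→P_3: (-2)(5) − (-4)(0) = -10
P_3→P_4: (-4)(-3) − (5)(5) = -13
P_4→P_5: (5)(-6) − (0)(-3) = -30
P_5→P_6: (0)(1) − (-6)(-6) = -36
P_6→P_1: (-6)(1) − (-3)(1) = -3
Σ = -90
Area = |Σ|/2 = 45.

45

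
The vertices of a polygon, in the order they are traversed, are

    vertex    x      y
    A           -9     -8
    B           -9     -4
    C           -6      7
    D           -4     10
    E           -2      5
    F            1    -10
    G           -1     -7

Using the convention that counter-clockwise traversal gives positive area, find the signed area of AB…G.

Apply Gauss's area formula: 2A = Σ (x_i·y_{i+1} − x_{i+1}·y_i), indices taken mod 7.
Σ = (-36) + (-87) + (-32) + (0) + (15) + (-17) + (-55) = -212
Signed area = Σ/2 = -106 (negative ⇒ clockwise traversal).

-106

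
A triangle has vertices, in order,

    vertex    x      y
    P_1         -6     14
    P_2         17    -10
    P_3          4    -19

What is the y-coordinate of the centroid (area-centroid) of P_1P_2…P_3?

-5

Apply the shoelace (surveyor's) formula. First the cross-terms c_i = x_i·y_{i+1} − x_{i+1}·y_i:
  -178, -283, -58  ⇒  2A = -519, A = -259.5.
Then Σ (y_i + y_{i+1})·c_i = 7785, so ȳ = 7785 / (6·(-259.5)) = -5.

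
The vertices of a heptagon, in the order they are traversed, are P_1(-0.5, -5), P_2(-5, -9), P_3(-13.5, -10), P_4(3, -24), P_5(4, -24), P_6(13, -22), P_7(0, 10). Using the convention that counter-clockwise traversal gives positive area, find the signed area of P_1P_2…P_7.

Σ = (-20.5) + (-71.5) + (354) + (24) + (224) + (130) + (5) = 645
Signed area = Σ/2 = 322.5 (positive ⇒ counter-clockwise traversal).

322.5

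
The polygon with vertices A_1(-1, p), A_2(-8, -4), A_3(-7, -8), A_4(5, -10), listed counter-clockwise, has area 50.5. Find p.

-3

Write out the shoelace sum; only the two edges meeting at A_1 involve p:
2·Area = [(5·p − (-1)·(-10)) + ((-1)·(-4) − (-8)·p)] + 146
       = 13·p + 140 = 101
⇒ p = -3.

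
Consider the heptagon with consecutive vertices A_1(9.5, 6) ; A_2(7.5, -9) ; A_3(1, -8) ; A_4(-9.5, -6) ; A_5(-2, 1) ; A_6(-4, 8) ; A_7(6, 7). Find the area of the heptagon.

Apply the shoelace (surveyor's) formula: 2A = Σ (x_i·y_{i+1} − x_{i+1}·y_i), indices taken mod 7.
Σ = (-130.5) + (-51) + (-82) + (-21.5) + (-12) + (-76) + (-30.5) = -403.5
Area = |Σ|/2 = 201.75.

201.75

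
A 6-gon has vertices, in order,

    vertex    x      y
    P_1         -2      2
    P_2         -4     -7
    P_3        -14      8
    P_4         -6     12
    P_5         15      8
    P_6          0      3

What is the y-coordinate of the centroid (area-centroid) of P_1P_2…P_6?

Apply the shoelace (surveyor's) formula. First the cross-terms c_i = x_i·y_{i+1} − x_{i+1}·y_i:
  22, -130, -120, -228, 45, 6  ⇒  2A = -405, A = -202.5.
Then Σ (y_i + y_{i+1})·c_i = -6675, so ȳ = -6675 / (6·(-202.5)) = 445/81.

445/81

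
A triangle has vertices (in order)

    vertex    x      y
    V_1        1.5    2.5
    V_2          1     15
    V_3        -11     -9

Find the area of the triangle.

81

Apply Gauss's area formula: 2A = Σ (x_i·y_{i+1} − x_{i+1}·y_i), indices taken mod 3.
Cross-terms: 20, 156, -14  ⇒  Σ = 162
Area = |Σ|/2 = 81.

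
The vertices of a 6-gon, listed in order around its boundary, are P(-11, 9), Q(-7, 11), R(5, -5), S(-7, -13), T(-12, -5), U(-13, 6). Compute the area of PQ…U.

243.5

Apply the surveyor's formula: 2A = Σ (x_i·y_{i+1} − x_{i+1}·y_i), indices taken mod 6.
Σ = (-58) + (-20) + (-100) + (-121) + (-137) + (-51) = -487
Area = |Σ|/2 = 243.5.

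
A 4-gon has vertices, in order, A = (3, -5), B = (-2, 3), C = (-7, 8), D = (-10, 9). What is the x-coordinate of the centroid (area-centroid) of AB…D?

-124/33

Apply the shoelace formula. First the cross-terms c_i = x_i·y_{i+1} − x_{i+1}·y_i:
  -1, 5, 17, 23  ⇒  2A = 44, A = 22.
Then Σ (x_i + x_{i+1})·c_i = -496, so x̄ = -496 / (6·22) = -124/33.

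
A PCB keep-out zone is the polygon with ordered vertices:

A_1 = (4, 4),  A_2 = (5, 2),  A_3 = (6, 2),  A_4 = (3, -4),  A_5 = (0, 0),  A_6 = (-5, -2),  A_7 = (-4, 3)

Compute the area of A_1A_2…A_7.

Apply the shoelace (surveyor's) formula: 2A = Σ (x_i·y_{i+1} − x_{i+1}·y_i), indices taken mod 7.
Σ = (-12) + (-2) + (-30) + (0) + (0) + (-23) + (-28) = -95
Area = |Σ|/2 = 47.5.

47.5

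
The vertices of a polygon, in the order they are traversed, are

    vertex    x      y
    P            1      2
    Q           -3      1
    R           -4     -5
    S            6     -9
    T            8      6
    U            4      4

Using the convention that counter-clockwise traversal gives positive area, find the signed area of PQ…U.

106

Apply the shoelace (surveyor's) formula: 2A = Σ (x_i·y_{i+1} − x_{i+1}·y_i), indices taken mod 6.
P→Q: (1)(1) − (-3)(2) = 7
Q→R: (-3)(-5) − (-4)(1) = 19
R→S: (-4)(-9) − (6)(-5) = 66
S→T: (6)(6) − (8)(-9) = 108
T→U: (8)(4) − (4)(6) = 8
U→P: (4)(2) − (1)(4) = 4
Σ = 212
Signed area = Σ/2 = 106 (positive ⇒ counter-clockwise traversal).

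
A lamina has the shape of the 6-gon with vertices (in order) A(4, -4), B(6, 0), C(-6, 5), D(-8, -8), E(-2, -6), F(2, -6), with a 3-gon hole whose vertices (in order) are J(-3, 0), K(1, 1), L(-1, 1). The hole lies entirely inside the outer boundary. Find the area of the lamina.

Outer boundary:
Apply the shoelace (surveyor's) formula: 2A = Σ (x_i·y_{i+1} − x_{i+1}·y_i), indices taken mod 6.
Σ = (24) + (30) + (88) + (32) + (24) + (16) = 214
Area = |Σ|/2 = 107.
Hole:
Apply the surveyor's formula: 2A = Σ (x_i·y_{i+1} − x_{i+1}·y_i), indices taken mod 3.
Σ = (-3) + (2) + (3) = 2
Area = |Σ|/2 = 1.
Net area = 107 − 1 = 106.

106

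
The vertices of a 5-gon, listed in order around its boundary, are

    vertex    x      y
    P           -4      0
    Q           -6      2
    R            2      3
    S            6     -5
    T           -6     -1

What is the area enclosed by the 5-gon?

P→Q: (-4)(2) − (-6)(0) = -8
Q→R: (-6)(3) − (2)(2) = -22
R→S: (2)(-5) − (6)(3) = -28
S→T: (6)(-1) − (-6)(-5) = -36
T→P: (-6)(0) − (-4)(-1) = -4
Σ = -98
Area = |Σ|/2 = 49.

49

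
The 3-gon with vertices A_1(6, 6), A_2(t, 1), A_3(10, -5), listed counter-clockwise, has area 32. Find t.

2

Write out the shoelace sum; only the two edges meeting at A_2 involve t:
2·Area = [(6·1 − t·6) + (t·(-5) − 10·1)] + 90
       = -11·t + 86 = 64
⇒ t = 2.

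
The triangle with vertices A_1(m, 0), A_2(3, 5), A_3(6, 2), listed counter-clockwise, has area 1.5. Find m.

9

Write out the shoelace sum; only the two edges meeting at A_1 involve m:
2·Area = [(6·0 − m·2) + (m·5 − 3·0)] + -24
       = 3·m + -24 = 3
⇒ m = 9.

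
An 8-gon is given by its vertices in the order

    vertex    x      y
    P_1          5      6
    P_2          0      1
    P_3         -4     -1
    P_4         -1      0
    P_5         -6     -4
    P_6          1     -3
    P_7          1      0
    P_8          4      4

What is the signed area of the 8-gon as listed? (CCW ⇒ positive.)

22.5

P_1→P_2: (5)(1) − (0)(6) = 5
P_2→P_3: (0)(-1) − (-4)(1) = 4
P_3→P_4: (-4)(0) − (-1)(-1) = -1
P_4→P_5: (-1)(-4) − (-6)(0) = 4
P_5→P_6: (-6)(-3) − (1)(-4) = 22
P_6→P_7: (1)(0) − (1)(-3) = 3
P_7→P_8: (1)(4) − (4)(0) = 4
P_8→P_1: (4)(6) − (5)(4) = 4
Σ = 45
Signed area = Σ/2 = 22.5 (positive ⇒ counter-clockwise traversal).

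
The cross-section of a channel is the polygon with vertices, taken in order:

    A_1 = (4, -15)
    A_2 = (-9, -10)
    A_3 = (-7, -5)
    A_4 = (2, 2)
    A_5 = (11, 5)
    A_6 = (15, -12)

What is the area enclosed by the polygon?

300

Apply the surveyor's formula: 2A = Σ (x_i·y_{i+1} − x_{i+1}·y_i), indices taken mod 6.
A_1→A_2: (4)(-10) − (-9)(-15) = -175
A_2→A_3: (-9)(-5) − (-7)(-10) = -25
A_3→A_4: (-7)(2) − (2)(-5) = -4
A_4→A_5: (2)(5) − (11)(2) = -12
A_5→A_6: (11)(-12) − (15)(5) = -207
A_6→A_1: (15)(-15) − (4)(-12) = -177
Σ = -600
Area = |Σ|/2 = 300.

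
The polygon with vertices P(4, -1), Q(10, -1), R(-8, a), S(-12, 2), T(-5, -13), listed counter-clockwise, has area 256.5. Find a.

The doubled signed area Σ (x_i y_{i+1} − x_{i+1} y_i) is linear in a.
With a=0 it equals 205; the coefficient of a is 22 (from the two edges through R).
So 22·a + 205 = 2·256.5 = 513 ⇒ a = 14.

14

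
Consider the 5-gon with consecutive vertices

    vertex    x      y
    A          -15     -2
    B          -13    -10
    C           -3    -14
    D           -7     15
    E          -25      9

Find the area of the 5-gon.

315

Apply the shoelace (surveyor's) formula: 2A = Σ (x_i·y_{i+1} − x_{i+1}·y_i), indices taken mod 5.
Σ = (124) + (152) + (-143) + (312) + (185) = 630
Area = |Σ|/2 = 315.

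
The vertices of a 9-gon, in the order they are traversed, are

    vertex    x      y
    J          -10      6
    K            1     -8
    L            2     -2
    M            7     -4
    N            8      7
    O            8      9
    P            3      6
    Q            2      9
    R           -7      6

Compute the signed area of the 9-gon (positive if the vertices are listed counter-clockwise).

160

Apply the shoelace (surveyor's) formula: 2A = Σ (x_i·y_{i+1} − x_{i+1}·y_i), indices taken mod 9.
Σ = (74) + (14) + (6) + (81) + (16) + (21) + (15) + (75) + (18) = 320
Signed area = Σ/2 = 160 (positive ⇒ counter-clockwise traversal).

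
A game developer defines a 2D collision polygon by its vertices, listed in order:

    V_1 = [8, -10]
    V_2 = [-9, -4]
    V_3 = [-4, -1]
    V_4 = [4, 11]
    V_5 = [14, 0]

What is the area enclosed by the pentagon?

231.5

Apply the shoelace (surveyor's) formula: 2A = Σ (x_i·y_{i+1} − x_{i+1}·y_i), indices taken mod 5.
Σ = (-122) + (-7) + (-40) + (-154) + (-140) = -463
Area = |Σ|/2 = 231.5.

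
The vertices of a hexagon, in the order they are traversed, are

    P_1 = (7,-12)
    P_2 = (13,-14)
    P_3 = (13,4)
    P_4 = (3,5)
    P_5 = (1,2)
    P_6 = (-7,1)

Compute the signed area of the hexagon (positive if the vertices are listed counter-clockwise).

219

Apply the surveyor's formula: 2A = Σ (x_i·y_{i+1} − x_{i+1}·y_i), indices taken mod 6.
Σ = (58) + (234) + (53) + (1) + (15) + (77) = 438
Signed area = Σ/2 = 219 (positive ⇒ counter-clockwise traversal).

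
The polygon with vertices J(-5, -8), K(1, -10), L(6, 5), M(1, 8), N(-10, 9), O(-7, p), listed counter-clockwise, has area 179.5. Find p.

3

The doubled signed area Σ (x_i y_{i+1} − x_{i+1} y_i) is linear in p.
With p=0 it equals 374; the coefficient of p is -5 (from the two edges through O).
So -5·p + 374 = 2·179.5 = 359 ⇒ p = 3.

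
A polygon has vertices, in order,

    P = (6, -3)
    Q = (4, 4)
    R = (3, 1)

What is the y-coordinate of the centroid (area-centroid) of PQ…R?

2/3

Apply the surveyor's formula. First the cross-terms c_i = x_i·y_{i+1} − x_{i+1}·y_i:
  36, -8, -15  ⇒  2A = 13, A = 6.5.
Then Σ (y_i + y_{i+1})·c_i = 26, so ȳ = 26 / (6·6.5) = 2/3.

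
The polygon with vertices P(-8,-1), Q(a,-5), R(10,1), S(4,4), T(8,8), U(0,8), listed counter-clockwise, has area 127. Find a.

0

The doubled signed area Σ (x_i y_{i+1} − x_{i+1} y_i) is linear in a.
With a=0 it equals 254; the coefficient of a is 2 (from the two edges through Q).
So 2·a + 254 = 2·127 = 254 ⇒ a = 0.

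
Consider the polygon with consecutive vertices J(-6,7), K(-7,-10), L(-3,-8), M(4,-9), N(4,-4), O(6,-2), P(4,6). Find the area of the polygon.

Apply Gauss's area formula: 2A = Σ (x_i·y_{i+1} − x_{i+1}·y_i), indices taken mod 7.
J→K: (-6)(-10) − (-7)(7) = 109
K→L: (-7)(-8) − (-3)(-10) = 26
L→M: (-3)(-9) − (4)(-8) = 59
M→N: (4)(-4) − (4)(-9) = 20
N→O: (4)(-2) − (6)(-4) = 16
O→P: (6)(6) − (4)(-2) = 44
P→J: (4)(7) − (-6)(6) = 64
Σ = 338
Area = |Σ|/2 = 169.

169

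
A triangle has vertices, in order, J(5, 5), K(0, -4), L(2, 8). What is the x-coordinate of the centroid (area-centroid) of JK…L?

Apply the shoelace formula. First the cross-terms c_i = x_i·y_{i+1} − x_{i+1}·y_i:
  -20, 8, -30  ⇒  2A = -42, A = -21.
Then Σ (x_i + x_{i+1})·c_i = -294, so x̄ = -294 / (6·(-21)) = 7/3.

7/3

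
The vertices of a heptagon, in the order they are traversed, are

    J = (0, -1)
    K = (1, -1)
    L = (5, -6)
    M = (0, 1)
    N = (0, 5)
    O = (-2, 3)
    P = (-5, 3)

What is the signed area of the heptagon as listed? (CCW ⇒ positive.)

14.5

Apply the shoelace formula: 2A = Σ (x_i·y_{i+1} − x_{i+1}·y_i), indices taken mod 7.
Σ = (1) + (-1) + (5) + (0) + (10) + (9) + (5) = 29
Signed area = Σ/2 = 14.5 (positive ⇒ counter-clockwise traversal).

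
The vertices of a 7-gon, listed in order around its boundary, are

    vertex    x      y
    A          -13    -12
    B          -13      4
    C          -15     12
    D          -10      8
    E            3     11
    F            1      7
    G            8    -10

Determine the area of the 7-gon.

Apply the shoelace (surveyor's) formula: 2A = Σ (x_i·y_{i+1} − x_{i+1}·y_i), indices taken mod 7.
A→B: (-13)(4) − (-13)(-12) = -208
B→C: (-13)(12) − (-15)(4) = -96
C→D: (-15)(8) − (-10)(12) = 0
D→E: (-10)(11) − (3)(8) = -134
E→F: (3)(7) − (1)(11) = 10
F→G: (1)(-10) − (8)(7) = -66
G→A: (8)(-12) − (-13)(-10) = -226
Σ = -720
Area = |Σ|/2 = 360.

360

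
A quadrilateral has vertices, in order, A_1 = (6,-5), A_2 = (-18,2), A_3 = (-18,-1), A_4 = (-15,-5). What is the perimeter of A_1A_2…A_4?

54

|A_1A_2| = √((-24)² + (7)²) = √625 = 25
|A_2A_3| = √((0)² + (-3)²) = √9 = 3
|A_3A_4| = √((3)² + (-4)²) = √25 = 5
|A_4A_1| = √((21)² + (0)²) = √441 = 21
Perimeter = 25 + 3 + 5 + 21 = 54.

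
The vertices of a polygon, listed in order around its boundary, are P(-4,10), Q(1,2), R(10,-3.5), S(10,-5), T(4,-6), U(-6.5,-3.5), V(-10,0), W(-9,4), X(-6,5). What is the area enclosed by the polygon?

142.75

Σ = (-18) + (-23.5) + (-15) + (-40) + (-53) + (-35) + (-40) + (-21) + (-40) = -285.5
Area = |Σ|/2 = 142.75.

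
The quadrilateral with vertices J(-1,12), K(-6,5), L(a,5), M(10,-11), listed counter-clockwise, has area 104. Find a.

-7

The doubled signed area Σ (x_i y_{i+1} − x_{i+1} y_i) is linear in a.
With a=0 it equals 96; the coefficient of a is -16 (from the two edges through L).
So -16·a + 96 = 2·104 = 208 ⇒ a = -7.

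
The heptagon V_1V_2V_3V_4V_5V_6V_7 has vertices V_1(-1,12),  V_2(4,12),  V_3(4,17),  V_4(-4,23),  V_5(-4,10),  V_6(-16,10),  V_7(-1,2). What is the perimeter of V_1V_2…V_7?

72

|V_1V_2| = √((5)² + (0)²) = √25 = 5
|V_2V_3| = √((0)² + (5)²) = √25 = 5
|V_3V_4| = √((-8)² + (6)²) = √100 = 10
|V_4V_5| = √((0)² + (-13)²) = √169 = 13
|V_5V_6| = √((-12)² + (0)²) = √144 = 12
|V_6V_7| = √((15)² + (-8)²) = √289 = 17
|V_7V_1| = √((0)² + (10)²) = √100 = 10
Perimeter = 5 + 5 + 10 + 13 + 12 + 17 + 10 = 72.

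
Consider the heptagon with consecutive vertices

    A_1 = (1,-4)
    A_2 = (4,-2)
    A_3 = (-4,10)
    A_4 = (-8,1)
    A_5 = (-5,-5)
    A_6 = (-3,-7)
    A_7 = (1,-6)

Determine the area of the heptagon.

Apply the shoelace (surveyor's) formula: 2A = Σ (x_i·y_{i+1} − x_{i+1}·y_i), indices taken mod 7.
A_1→A_2: (1)(-2) − (4)(-4) = 14
A_2→A_3: (4)(10) − (-4)(-2) = 32
A_3→A_4: (-4)(1) − (-8)(10) = 76
A_4→A_5: (-8)(-5) − (-5)(1) = 45
A_5→A_6: (-5)(-7) − (-3)(-5) = 20
A_6→A_7: (-3)(-6) − (1)(-7) = 25
A_7→A_1: (1)(-4) − (1)(-6) = 2
Σ = 214
Area = |Σ|/2 = 107.

107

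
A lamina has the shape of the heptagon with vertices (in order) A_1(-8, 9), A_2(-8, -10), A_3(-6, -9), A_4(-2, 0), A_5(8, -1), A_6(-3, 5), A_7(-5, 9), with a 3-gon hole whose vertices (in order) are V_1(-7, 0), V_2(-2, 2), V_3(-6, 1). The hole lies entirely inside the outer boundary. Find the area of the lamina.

103.5

Outer boundary:
Apply the surveyor's formula: 2A = Σ (x_i·y_{i+1} − x_{i+1}·y_i), indices taken mod 7.
A_1→A_2: (-8)(-10) − (-8)(9) = 152
A_2→A_3: (-8)(-9) − (-6)(-10) = 12
A_3→A_4: (-6)(0) − (-2)(-9) = -18
A_4→A_5: (-2)(-1) − (8)(0) = 2
A_5→A_6: (8)(5) − (-3)(-1) = 37
A_6→A_7: (-3)(9) − (-5)(5) = -2
A_7→A_1: (-5)(9) − (-8)(9) = 27
Σ = 210
Area = |Σ|/2 = 105.
Hole:
Cross-terms: -14, 10, 7  ⇒  Σ = 3
Area = |Σ|/2 = 1.5.
Net area = 105 − 1.5 = 103.5.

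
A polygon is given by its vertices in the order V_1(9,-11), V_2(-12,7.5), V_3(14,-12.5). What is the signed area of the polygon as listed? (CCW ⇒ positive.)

Σ = (-64.5) + (45) + (-41.5) = -61
Signed area = Σ/2 = -30.5 (negative ⇒ clockwise traversal).

-30.5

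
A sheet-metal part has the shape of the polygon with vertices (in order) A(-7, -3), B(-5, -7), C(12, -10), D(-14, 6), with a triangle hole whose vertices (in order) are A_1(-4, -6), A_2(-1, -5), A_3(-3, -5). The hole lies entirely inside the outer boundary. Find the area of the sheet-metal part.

Outer boundary:
A→B: (-7)(-7) − (-5)(-3) = 34
B→C: (-5)(-10) − (12)(-7) = 134
C→D: (12)(6) − (-14)(-10) = -68
D→A: (-14)(-3) − (-7)(6) = 84
Σ = 184
Area = |Σ|/2 = 92.
Hole:
Σ = (14) + (-10) + (-2) = 2
Area = |Σ|/2 = 1.
Net area = 92 − 1 = 91.

91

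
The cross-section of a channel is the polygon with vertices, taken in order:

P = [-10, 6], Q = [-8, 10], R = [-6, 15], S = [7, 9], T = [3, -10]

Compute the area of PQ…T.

Apply the shoelace (surveyor's) formula: 2A = Σ (x_i·y_{i+1} − x_{i+1}·y_i), indices taken mod 5.
P→Q: (-10)(10) − (-8)(6) = -52
Q→R: (-8)(15) − (-6)(10) = -60
R→S: (-6)(9) − (7)(15) = -159
S→T: (7)(-10) − (3)(9) = -97
T→P: (3)(6) − (-10)(-10) = -82
Σ = -450
Area = |Σ|/2 = 225.

225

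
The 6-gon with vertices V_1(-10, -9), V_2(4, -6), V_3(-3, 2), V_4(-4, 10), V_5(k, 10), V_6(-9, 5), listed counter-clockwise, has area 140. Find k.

The doubled signed area Σ (x_i y_{i+1} − x_{i+1} y_i) is linear in k.
With k=0 it equals 245; the coefficient of k is -5 (from the two edges through V_5).
So -5·k + 245 = 2·140 = 280 ⇒ k = -7.

-7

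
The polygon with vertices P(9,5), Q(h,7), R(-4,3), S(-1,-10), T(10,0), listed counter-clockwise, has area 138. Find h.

The doubled signed area Σ (x_i y_{i+1} − x_{i+1} y_i) is linear in h.
With h=0 it equals 284; the coefficient of h is -2 (from the two edges through Q).
So -2·h + 284 = 2·138 = 276 ⇒ h = 4.

4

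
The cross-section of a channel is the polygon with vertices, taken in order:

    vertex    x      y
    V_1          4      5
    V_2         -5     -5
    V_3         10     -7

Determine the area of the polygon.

84

V_1→V_2: (4)(-5) − (-5)(5) = 5
V_2→V_3: (-5)(-7) − (10)(-5) = 85
V_3→V_1: (10)(5) − (4)(-7) = 78
Σ = 168
Area = |Σ|/2 = 84.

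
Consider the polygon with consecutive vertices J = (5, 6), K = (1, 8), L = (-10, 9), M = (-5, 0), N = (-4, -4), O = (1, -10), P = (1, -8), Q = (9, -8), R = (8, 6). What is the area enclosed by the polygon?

217

Apply the surveyor's formula: 2A = Σ (x_i·y_{i+1} − x_{i+1}·y_i), indices taken mod 9.
Cross-terms: 34, 89, 45, 20, 44, 2, 64, 118, 18  ⇒  Σ = 434
Area = |Σ|/2 = 217.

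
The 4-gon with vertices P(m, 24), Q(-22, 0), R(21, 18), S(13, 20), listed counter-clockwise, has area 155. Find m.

16

Write out the shoelace sum; only the two edges meeting at P involve m:
2·Area = [(13·24 − m·20) + (m·0 − (-22)·24)] + -210
       = -20·m + 630 = 310
⇒ m = 16.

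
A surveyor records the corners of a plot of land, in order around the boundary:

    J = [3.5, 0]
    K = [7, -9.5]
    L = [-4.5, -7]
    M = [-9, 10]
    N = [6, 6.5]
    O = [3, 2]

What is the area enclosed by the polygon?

183

J→K: (3.5)(-9.5) − (7)(0) = -33.25
K→L: (7)(-7) − (-4.5)(-9.5) = -91.75
L→M: (-4.5)(10) − (-9)(-7) = -108
M→N: (-9)(6.5) − (6)(10) = -118.5
N→O: (6)(2) − (3)(6.5) = -7.5
O→J: (3)(0) − (3.5)(2) = -7
Σ = -366
Area = |Σ|/2 = 183.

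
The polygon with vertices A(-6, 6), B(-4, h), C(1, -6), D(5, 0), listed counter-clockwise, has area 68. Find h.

-4

The doubled signed area Σ (x_i y_{i+1} − x_{i+1} y_i) is linear in h.
With h=0 it equals 108; the coefficient of h is -7 (from the two edges through B).
So -7·h + 108 = 2·68 = 136 ⇒ h = -4.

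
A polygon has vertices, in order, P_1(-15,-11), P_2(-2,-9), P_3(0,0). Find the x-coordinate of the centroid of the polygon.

-17/3

Apply the shoelace formula. First the cross-terms c_i = x_i·y_{i+1} − x_{i+1}·y_i:
  113, 0, 0  ⇒  2A = 113, A = 56.5.
Then Σ (x_i + x_{i+1})·c_i = -1921, so x̄ = -1921 / (6·56.5) = -17/3.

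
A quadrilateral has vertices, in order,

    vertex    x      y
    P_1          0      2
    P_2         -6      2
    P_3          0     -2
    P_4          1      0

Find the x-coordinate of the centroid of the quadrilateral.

-5/3

Apply the surveyor's formula. First the cross-terms c_i = x_i·y_{i+1} − x_{i+1}·y_i:
  12, 12, 2, 2  ⇒  2A = 28, A = 14.
Then Σ (x_i + x_{i+1})·c_i = -140, so x̄ = -140 / (6·14) = -5/3.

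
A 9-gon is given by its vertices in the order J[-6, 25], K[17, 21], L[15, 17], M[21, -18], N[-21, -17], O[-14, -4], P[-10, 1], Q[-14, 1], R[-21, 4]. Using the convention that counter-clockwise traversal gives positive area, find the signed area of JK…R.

-1339.5

J→K: (-6)(21) − (17)(25) = -551
K→L: (17)(17) − (15)(21) = -26
L→M: (15)(-18) − (21)(17) = -627
M→N: (21)(-17) − (-21)(-18) = -735
N→O: (-21)(-4) − (-14)(-17) = -154
O→P: (-14)(1) − (-10)(-4) = -54
P→Q: (-10)(1) − (-14)(1) = 4
Q→R: (-14)(4) − (-21)(1) = -35
R→J: (-21)(25) − (-6)(4) = -501
Σ = -2679
Signed area = Σ/2 = -1339.5 (negative ⇒ clockwise traversal).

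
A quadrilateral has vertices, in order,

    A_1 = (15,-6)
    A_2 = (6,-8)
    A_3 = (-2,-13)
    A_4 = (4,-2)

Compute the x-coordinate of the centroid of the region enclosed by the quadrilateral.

Apply the shoelace formula. First the cross-terms c_i = x_i·y_{i+1} − x_{i+1}·y_i:
  -84, -94, 56, 6  ⇒  2A = -116, A = -58.
Then Σ (x_i + x_{i+1})·c_i = -1914, so x̄ = -1914 / (6·(-58)) = 5.5.

5.5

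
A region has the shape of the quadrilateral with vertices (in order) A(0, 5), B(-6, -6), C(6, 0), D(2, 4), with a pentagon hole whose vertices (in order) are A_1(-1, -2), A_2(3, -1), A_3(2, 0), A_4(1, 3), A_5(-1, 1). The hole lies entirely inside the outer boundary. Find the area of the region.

39

Outer boundary:
Apply the surveyor's formula: 2A = Σ (x_i·y_{i+1} − x_{i+1}·y_i), indices taken mod 4.
Σ = (30) + (36) + (24) + (10) = 100
Area = |Σ|/2 = 50.
Hole:
Apply Gauss's area formula: 2A = Σ (x_i·y_{i+1} − x_{i+1}·y_i), indices taken mod 5.
Σ = (7) + (2) + (6) + (4) + (3) = 22
Area = |Σ|/2 = 11.
Net area = 50 − 11 = 39.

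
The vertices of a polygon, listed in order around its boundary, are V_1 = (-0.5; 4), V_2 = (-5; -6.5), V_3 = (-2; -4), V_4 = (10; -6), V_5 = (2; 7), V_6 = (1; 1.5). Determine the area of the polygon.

82.5

V_1→V_2: (-0.5)(-6.5) − (-5)(4) = 23.25
V_2→V_3: (-5)(-4) − (-2)(-6.5) = 7
V_3→V_4: (-2)(-6) − (10)(-4) = 52
V_4→V_5: (10)(7) − (2)(-6) = 82
V_5→V_6: (2)(1.5) − (1)(7) = -4
V_6→V_1: (1)(4) − (-0.5)(1.5) = 4.75
Σ = 165
Area = |Σ|/2 = 82.5.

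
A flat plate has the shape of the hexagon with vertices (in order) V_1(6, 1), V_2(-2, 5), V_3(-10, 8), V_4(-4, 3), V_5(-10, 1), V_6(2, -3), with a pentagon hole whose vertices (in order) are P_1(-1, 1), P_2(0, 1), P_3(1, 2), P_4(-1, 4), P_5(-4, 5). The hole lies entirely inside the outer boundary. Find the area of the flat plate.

Outer boundary:
Apply Gauss's area formula: 2A = Σ (x_i·y_{i+1} − x_{i+1}·y_i), indices taken mod 6.
V_1→V_2: (6)(5) − (-2)(1) = 32
V_2→V_3: (-2)(8) − (-10)(5) = 34
V_3→V_4: (-10)(3) − (-4)(8) = 2
V_4→V_5: (-4)(1) − (-10)(3) = 26
V_5→V_6: (-10)(-3) − (2)(1) = 28
V_6→V_1: (2)(1) − (6)(-3) = 20
Σ = 142
Area = |Σ|/2 = 71.
Hole:
Apply the surveyor's formula: 2A = Σ (x_i·y_{i+1} − x_{i+1}·y_i), indices taken mod 5.
Σ = (-1) + (-1) + (6) + (11) + (1) = 16
Area = |Σ|/2 = 8.
Net area = 71 − 8 = 63.

63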